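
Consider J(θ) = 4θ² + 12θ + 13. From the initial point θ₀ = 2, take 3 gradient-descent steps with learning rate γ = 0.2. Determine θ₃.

-2.256

J′(θ) = 8θ + 12
θ₁ = 2 − 0.2·28 = -3.6
θ₂ = -3.6 − 0.2·(-16.8) = -0.24
θ₃ = -0.24 − 0.2·10.08 = -2.256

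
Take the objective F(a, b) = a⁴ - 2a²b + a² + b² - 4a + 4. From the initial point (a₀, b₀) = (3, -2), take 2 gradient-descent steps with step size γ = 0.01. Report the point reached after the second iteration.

∇F = (4a³ - 4ab + 2a - 4, -2a² + 2b)
Step 1: at (3, -2), ∇F = (134, -22) → (3, -2) − 0.01·(134, -22) = (1.66, -1.78)
Step 2: at (1.66, -1.78), ∇F = (29.436384, -9.0712) → (1.66, -1.78) − 0.01·(29.436384, -9.0712) = (1.36563616, -1.689288)

(1.36563616, -1.689288)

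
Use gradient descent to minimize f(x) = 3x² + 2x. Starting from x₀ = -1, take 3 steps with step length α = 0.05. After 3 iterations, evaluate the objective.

f′(x) = 6x + 2
x₁ = -1 − 0.05·(-4) = -0.8
x₂ = -0.8 − 0.05·(-2.8) = -0.66
x₃ = -0.66 − 0.05·(-1.96) = -0.562
f(-0.562) = -0.176468

-0.176468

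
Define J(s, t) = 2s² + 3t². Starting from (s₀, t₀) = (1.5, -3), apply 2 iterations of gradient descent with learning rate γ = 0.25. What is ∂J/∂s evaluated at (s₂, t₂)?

0

∇J = (4s, 6t)
(s₁, t₁) = (1.5, -3) − 0.25·(6, -18) = (0, 1.5)
(s₂, t₂) = (0, 1.5) − 0.25·(0, 9) = (0, -0.75)
∂J/∂s at (0, -0.75) = 0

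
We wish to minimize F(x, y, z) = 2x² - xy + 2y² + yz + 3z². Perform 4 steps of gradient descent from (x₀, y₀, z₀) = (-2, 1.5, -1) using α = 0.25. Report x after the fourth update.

-0.00390625

∇F = (4x - y, -x + 4y + z, y + 6z)
Step 1: at (-2, 1.5, -1), ∇F = (-9.5, 7, -4.5) → (-2, 1.5, -1) − 0.25·(-9.5, 7, -4.5) = (0.375, -0.25, 0.125)
Step 2: at (0.375, -0.25, 0.125), ∇F = (1.75, -1.25, 0.5) → (0.375, -0.25, 0.125) − 0.25·(1.75, -1.25, 0.5) = (-0.0625, 0.0625, 0)
Step 3: at (-0.0625, 0.0625, 0), ∇F = (-0.3125, 0.3125, 0.0625) → (-0.0625, 0.0625, 0) − 0.25·(-0.3125, 0.3125, 0.0625) = (0.015625, -0.015625, -0.015625)
Step 4: at (0.015625, -0.015625, -0.015625), ∇F = (0.078125, -0.09375, -0.109375) → (0.015625, -0.015625, -0.015625) − 0.25·(0.078125, -0.09375, -0.109375) = (-0.00390625, 0.0078125, 0.01171875)
x = -0.00390625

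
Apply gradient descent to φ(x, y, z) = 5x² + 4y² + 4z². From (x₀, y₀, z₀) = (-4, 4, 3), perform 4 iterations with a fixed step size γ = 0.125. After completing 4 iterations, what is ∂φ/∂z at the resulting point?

0

∇φ = (10x, 8y, 8z)
Step 1: at (-4, 4, 3), ∇φ = (-40, 32, 24) → (-4, 4, 3) − 0.125·(-40, 32, 24) = (1, 0, 0)
Step 2: at (1, 0, 0), ∇φ = (10, 0, 0) → (1, 0, 0) − 0.125·(10, 0, 0) = (-0.25, 0, 0)
Step 3: at (-0.25, 0, 0), ∇φ = (-2.5, 0, 0) → (-0.25, 0, 0) − 0.125·(-2.5, 0, 0) = (0.0625, 0, 0)
Step 4: at (0.0625, 0, 0), ∇φ = (0.625, 0, 0) → (0.0625, 0, 0) − 0.125·(0.625, 0, 0) = (-0.015625, 0, 0)
∂φ/∂z at (-0.015625, 0, 0) = 0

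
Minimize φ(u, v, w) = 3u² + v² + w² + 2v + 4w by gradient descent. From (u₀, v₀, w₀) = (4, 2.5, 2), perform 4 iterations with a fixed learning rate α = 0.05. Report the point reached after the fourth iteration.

(0.9604, 1.29635, 0.6244)

∇φ = (6u, 2v + 2, 2w + 4)
(u₁, v₁, w₁) = (4, 2.5, 2) − 0.05·(24, 7, 8) = (2.8, 2.15, 1.6)
(u₂, v₂, w₂) = (2.8, 2.15, 1.6) − 0.05·(16.8, 6.3, 7.2) = (1.96, 1.835, 1.24)
(u₃, v₃, w₃) = (1.96, 1.835, 1.24) − 0.05·(11.76, 5.67, 6.48) = (1.372, 1.5515, 0.916)
(u₄, v₄, w₄) = (1.372, 1.5515, 0.916) − 0.05·(8.232, 5.103, 5.832) = (0.9604, 1.29635, 0.6244)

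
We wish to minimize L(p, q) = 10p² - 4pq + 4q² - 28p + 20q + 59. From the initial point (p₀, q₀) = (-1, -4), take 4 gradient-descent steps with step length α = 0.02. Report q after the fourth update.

-3.28889344

∇L = (20p - 4q - 28, -4p + 8q + 20)
Step 1: at (-1, -4), ∇L = (-32, -8) → (-1, -4) − 0.02·(-32, -8) = (-0.36, -3.84)
Step 2: at (-0.36, -3.84), ∇L = (-19.84, -9.28) → (-0.36, -3.84) − 0.02·(-19.84, -9.28) = (0.0368, -3.6544)
Step 3: at (0.0368, -3.6544), ∇L = (-12.6464, -9.3824) → (0.0368, -3.6544) − 0.02·(-12.6464, -9.3824) = (0.289728, -3.466752)
Step 4: at (0.289728, -3.466752), ∇L = (-8.338432, -8.892928) → (0.289728, -3.466752) − 0.02·(-8.338432, -8.892928) = (0.45649664, -3.28889344)
q = -3.28889344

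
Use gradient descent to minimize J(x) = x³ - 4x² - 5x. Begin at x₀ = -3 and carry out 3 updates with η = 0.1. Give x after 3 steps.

J′(x) = 3x² - 8x - 5
x₁ = -3 − 0.1·46 = -7.6
x₂ = -7.6 − 0.1·229.08 = -30.508
x₃ = -30.508 − 0.1·3031.278192 = -333.6358192

-333.6358192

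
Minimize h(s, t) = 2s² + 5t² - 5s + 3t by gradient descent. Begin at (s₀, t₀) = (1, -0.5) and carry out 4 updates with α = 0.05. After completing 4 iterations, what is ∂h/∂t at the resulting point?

-0.125

∇h = (4s - 5, 10t + 3)
(s₁, t₁) = (1, -0.5) − 0.05·(-1, -2) = (1.05, -0.4)
(s₂, t₂) = (1.05, -0.4) − 0.05·(-0.8, -1) = (1.09, -0.35)
(s₃, t₃) = (1.09, -0.35) − 0.05·(-0.64, -0.5) = (1.122, -0.325)
(s₄, t₄) = (1.122, -0.325) − 0.05·(-0.512, -0.25) = (1.1476, -0.3125)
∂h/∂t at (1.1476, -0.3125) = -0.125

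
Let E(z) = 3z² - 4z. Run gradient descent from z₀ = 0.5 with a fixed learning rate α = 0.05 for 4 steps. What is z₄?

0.62665

E′(z) = 6z - 4
Step 1: E′(0.5) = -1; z₁ = 0.5 − 0.05·(-1) = 0.55
Step 2: E′(0.55) = -0.7; z₂ = 0.55 − 0.05·(-0.7) = 0.585
Step 3: E′(0.585) = -0.49; z₃ = 0.585 − 0.05·(-0.49) = 0.6095
Step 4: E′(0.6095) = -0.343; z₄ = 0.6095 − 0.05·(-0.343) = 0.62665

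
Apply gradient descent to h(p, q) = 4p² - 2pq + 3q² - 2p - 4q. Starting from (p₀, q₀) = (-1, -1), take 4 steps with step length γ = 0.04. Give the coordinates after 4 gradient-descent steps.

(-0.10494208, -0.00246016)

∇h = (8p - 2q - 2, -2p + 6q - 4)
Step 1: at (-1, -1), ∇h = (-8, -8) → (-1, -1) − 0.04·(-8, -8) = (-0.68, -0.68)
Step 2: at (-0.68, -0.68), ∇h = (-6.08, -6.72) → (-0.68, -0.68) − 0.04·(-6.08, -6.72) = (-0.4368, -0.4112)
Step 3: at (-0.4368, -0.4112), ∇h = (-4.672, -5.5936) → (-0.4368, -0.4112) − 0.04·(-4.672, -5.5936) = (-0.24992, -0.187456)
Step 4: at (-0.24992, -0.187456), ∇h = (-3.624448, -4.624896) → (-0.24992, -0.187456) − 0.04·(-3.624448, -4.624896) = (-0.10494208, -0.00246016)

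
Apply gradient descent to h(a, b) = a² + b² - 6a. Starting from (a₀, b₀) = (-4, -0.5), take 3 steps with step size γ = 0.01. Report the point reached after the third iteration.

∇h = (2a - 6, 2b)
Step 1: at (-4, -0.5), ∇h = (-14, -1) → (-4, -0.5) − 0.01·(-14, -1) = (-3.86, -0.49)
Step 2: at (-3.86, -0.49), ∇h = (-13.72, -0.98) → (-3.86, -0.49) − 0.01·(-13.72, -0.98) = (-3.7228, -0.4802)
Step 3: at (-3.7228, -0.4802), ∇h = (-13.4456, -0.9604) → (-3.7228, -0.4802) − 0.01·(-13.4456, -0.9604) = (-3.588344, -0.470596)

(-3.588344, -0.470596)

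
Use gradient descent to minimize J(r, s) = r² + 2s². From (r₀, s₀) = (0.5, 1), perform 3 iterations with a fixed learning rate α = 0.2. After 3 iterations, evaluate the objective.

0.011792

∇J = (2r, 4s)
(r₁, s₁) = (0.5, 1) − 0.2·(1, 4) = (0.3, 0.2)
(r₂, s₂) = (0.3, 0.2) − 0.2·(0.6, 0.8) = (0.18, 0.04)
(r₃, s₃) = (0.18, 0.04) − 0.2·(0.36, 0.16) = (0.108, 0.008)
J(0.108, 0.008) = 0.011792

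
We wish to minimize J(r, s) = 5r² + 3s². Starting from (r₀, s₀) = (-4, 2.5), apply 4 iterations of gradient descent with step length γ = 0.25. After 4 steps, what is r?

-20.25

∇J = (10r, 6s)
Step 1: at (-4, 2.5), ∇J = (-40, 15) → (-4, 2.5) − 0.25·(-40, 15) = (6, -1.25)
Step 2: at (6, -1.25), ∇J = (60, -7.5) → (6, -1.25) − 0.25·(60, -7.5) = (-9, 0.625)
Step 3: at (-9, 0.625), ∇J = (-90, 3.75) → (-9, 0.625) − 0.25·(-90, 3.75) = (13.5, -0.3125)
Step 4: at (13.5, -0.3125), ∇J = (135, -1.875) → (13.5, -0.3125) − 0.25·(135, -1.875) = (-20.25, 0.15625)
r = -20.25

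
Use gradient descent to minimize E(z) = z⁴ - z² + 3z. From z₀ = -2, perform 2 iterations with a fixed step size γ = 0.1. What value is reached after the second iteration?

0.25

E′(z) = 4z³ - 2z + 3
z₁ = -2 − 0.1·(-25) = 0.5
z₂ = 0.5 − 0.1·2.5 = 0.25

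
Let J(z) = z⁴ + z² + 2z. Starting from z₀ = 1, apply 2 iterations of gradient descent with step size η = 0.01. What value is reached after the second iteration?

0.85045248

J′(z) = 4z³ + 2z + 2
Step 1: J′(1) = 8; z₁ = 1 − 0.01·8 = 0.92
Step 2: J′(0.92) = 6.954752; z₂ = 0.92 − 0.01·6.954752 = 0.85045248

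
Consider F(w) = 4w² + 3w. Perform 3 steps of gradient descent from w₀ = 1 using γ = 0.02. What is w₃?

F′(w) = 8w + 3
w₁ = 1 − 0.02·11 = 0.78
w₂ = 0.78 − 0.02·9.24 = 0.5952
w₃ = 0.5952 − 0.02·7.7616 = 0.439968

0.439968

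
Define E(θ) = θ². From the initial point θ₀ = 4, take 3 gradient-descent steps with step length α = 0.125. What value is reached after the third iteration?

1.6875

E′(θ) = 2θ
θ₁ = 4 − 0.125·8 = 3
θ₂ = 3 − 0.125·6 = 2.25
θ₃ = 2.25 − 0.125·4.5 = 1.6875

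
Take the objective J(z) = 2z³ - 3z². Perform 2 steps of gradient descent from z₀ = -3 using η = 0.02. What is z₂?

-7.338432

J′(z) = 6z² - 6z
Step 1: J′(-3) = 72; z₁ = -3 − 0.02·72 = -4.44
Step 2: J′(-4.44) = 144.9216; z₂ = -4.44 − 0.02·144.9216 = -7.338432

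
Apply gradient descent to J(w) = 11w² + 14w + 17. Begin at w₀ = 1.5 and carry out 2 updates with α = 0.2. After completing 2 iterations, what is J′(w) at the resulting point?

J′(w) = 22w + 14
Step 1: J′(1.5) = 47; w₁ = 1.5 − 0.2·47 = -7.9
Step 2: J′(-7.9) = -159.8; w₂ = -7.9 − 0.2·(-159.8) = 24.06
J′(w) at (24.06) = 543.32

543.32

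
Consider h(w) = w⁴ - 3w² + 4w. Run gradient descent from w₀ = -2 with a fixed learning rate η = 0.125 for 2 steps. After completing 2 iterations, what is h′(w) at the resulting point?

6.5

h′(w) = 4w³ - 6w + 4
w₁ = -2 − 0.125·(-16) = 0
w₂ = 0 − 0.125·4 = -0.5
h′(w) at (-0.5) = 6.5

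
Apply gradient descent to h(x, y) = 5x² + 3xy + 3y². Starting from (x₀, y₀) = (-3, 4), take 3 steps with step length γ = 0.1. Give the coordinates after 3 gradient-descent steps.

(-0.408, 0.769)

∇h = (10x + 3y, 3x + 6y)
(x₁, y₁) = (-3, 4) − 0.1·(-18, 15) = (-1.2, 2.5)
(x₂, y₂) = (-1.2, 2.5) − 0.1·(-4.5, 11.4) = (-0.75, 1.36)
(x₃, y₃) = (-0.75, 1.36) − 0.1·(-3.42, 5.91) = (-0.408, 0.769)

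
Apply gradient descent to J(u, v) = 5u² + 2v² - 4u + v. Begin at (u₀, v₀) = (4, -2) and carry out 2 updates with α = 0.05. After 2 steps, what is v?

-1.37

∇J = (10u - 4, 4v + 1)
Step 1: at (4, -2), ∇J = (36, -7) → (4, -2) − 0.05·(36, -7) = (2.2, -1.65)
Step 2: at (2.2, -1.65), ∇J = (18, -5.6) → (2.2, -1.65) − 0.05·(18, -5.6) = (1.3, -1.37)
v = -1.37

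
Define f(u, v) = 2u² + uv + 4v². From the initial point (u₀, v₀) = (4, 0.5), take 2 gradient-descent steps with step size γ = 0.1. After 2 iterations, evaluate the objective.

4.0705

∇f = (4u + v, u + 8v)
Step 1: at (4, 0.5), ∇f = (16.5, 8) → (4, 0.5) − 0.1·(16.5, 8) = (2.35, -0.3)
Step 2: at (2.35, -0.3), ∇f = (9.1, -0.05) → (2.35, -0.3) − 0.1·(9.1, -0.05) = (1.44, -0.295)
f(1.44, -0.295) = 4.0705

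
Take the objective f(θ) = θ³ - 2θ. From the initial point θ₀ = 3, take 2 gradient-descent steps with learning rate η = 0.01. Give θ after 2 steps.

f′(θ) = 3θ² - 2
θ₁ = 3 − 0.01·25 = 2.75
θ₂ = 2.75 − 0.01·20.6875 = 2.543125

2.543125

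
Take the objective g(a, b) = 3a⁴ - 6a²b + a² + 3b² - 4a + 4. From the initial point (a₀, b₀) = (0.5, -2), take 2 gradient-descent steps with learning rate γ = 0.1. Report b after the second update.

∇g = (12a³ - 12ab + 2a - 4, -6a² + 6b)
(a₁, b₁) = (0.5, -2) − 0.1·(10.5, -13.5) = (-0.55, -0.65)
(a₂, b₂) = (-0.55, -0.65) − 0.1·(-11.3865, -5.715) = (0.58865, -0.0785)
b = -0.0785

-0.0785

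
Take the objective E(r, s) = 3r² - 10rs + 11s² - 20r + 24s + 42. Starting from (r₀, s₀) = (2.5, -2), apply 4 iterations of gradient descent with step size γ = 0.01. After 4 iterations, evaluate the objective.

∇E = (6r - 10s - 20, -10r + 22s + 24)
Step 1: at (2.5, -2), ∇E = (15, -45) → (2.5, -2) − 0.01·(15, -45) = (2.35, -1.55)
Step 2: at (2.35, -1.55), ∇E = (9.6, -33.6) → (2.35, -1.55) − 0.01·(9.6, -33.6) = (2.254, -1.214)
Step 3: at (2.254, -1.214), ∇E = (5.664, -25.248) → (2.254, -1.214) − 0.01·(5.664, -25.248) = (2.19736, -0.96152)
Step 4: at (2.19736, -0.96152), ∇E = (2.79936, -19.12704) → (2.19736, -0.96152) − 0.01·(2.79936, -19.12704) = (2.1693664, -0.7702496)
E(2.1693664, -0.7702496) = 17.48079826018304

17.48079826018304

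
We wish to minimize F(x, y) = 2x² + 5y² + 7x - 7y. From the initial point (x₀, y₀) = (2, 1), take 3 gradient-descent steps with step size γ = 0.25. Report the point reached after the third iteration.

∇F = (4x + 7, 10y - 7)
Step 1: at (2, 1), ∇F = (15, 3) → (2, 1) − 0.25·(15, 3) = (-1.75, 0.25)
Step 2: at (-1.75, 0.25), ∇F = (0, -4.5) → (-1.75, 0.25) − 0.25·(0, -4.5) = (-1.75, 1.375)
Step 3: at (-1.75, 1.375), ∇F = (0, 6.75) → (-1.75, 1.375) − 0.25·(0, 6.75) = (-1.75, -0.3125)

(-1.75, -0.3125)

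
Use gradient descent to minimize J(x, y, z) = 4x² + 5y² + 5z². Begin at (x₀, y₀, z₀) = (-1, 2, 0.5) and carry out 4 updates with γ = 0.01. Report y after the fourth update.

∇J = (8x, 10y, 10z)
Step 1: at (-1, 2, 0.5), ∇J = (-8, 20, 5) → (-1, 2, 0.5) − 0.01·(-8, 20, 5) = (-0.92, 1.8, 0.45)
Step 2: at (-0.92, 1.8, 0.45), ∇J = (-7.36, 18, 4.5) → (-0.92, 1.8, 0.45) − 0.01·(-7.36, 18, 4.5) = (-0.8464, 1.62, 0.405)
Step 3: at (-0.8464, 1.62, 0.405), ∇J = (-6.7712, 16.2, 4.05) → (-0.8464, 1.62, 0.405) − 0.01·(-6.7712, 16.2, 4.05) = (-0.778688, 1.458, 0.3645)
Step 4: at (-0.778688, 1.458, 0.3645), ∇J = (-6.229504, 14.58, 3.645) → (-0.778688, 1.458, 0.3645) − 0.01·(-6.229504, 14.58, 3.645) = (-0.71639296, 1.3122, 0.32805)
y = 1.3122

1.3122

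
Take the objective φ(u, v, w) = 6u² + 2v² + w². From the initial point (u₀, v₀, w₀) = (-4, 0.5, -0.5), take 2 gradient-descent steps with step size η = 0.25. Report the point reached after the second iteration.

∇φ = (12u, 4v, 2w)
(u₁, v₁, w₁) = (-4, 0.5, -0.5) − 0.25·(-48, 2, -1) = (8, 0, -0.25)
(u₂, v₂, w₂) = (8, 0, -0.25) − 0.25·(96, 0, -0.5) = (-16, 0, -0.125)

(-16, 0, -0.125)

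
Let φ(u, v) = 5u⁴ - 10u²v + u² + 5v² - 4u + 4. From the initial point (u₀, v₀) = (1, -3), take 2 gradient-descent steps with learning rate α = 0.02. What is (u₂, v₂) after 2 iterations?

∇φ = (20u³ - 20uv + 2u - 4, -10u² + 10v)
(u₁, v₁) = (1, -3) − 0.02·(78, -40) = (-0.56, -2.2)
(u₂, v₂) = (-0.56, -2.2) − 0.02·(-33.27232, -25.136) = (0.1054464, -1.69728)

(0.1054464, -1.69728)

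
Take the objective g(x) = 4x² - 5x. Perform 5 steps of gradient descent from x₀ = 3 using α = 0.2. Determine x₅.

0.44032

g′(x) = 8x - 5
Step 1: g′(3) = 19; x₁ = 3 − 0.2·19 = -0.8
Step 2: g′(-0.8) = -11.4; x₂ = -0.8 − 0.2·(-11.4) = 1.48
Step 3: g′(1.48) = 6.84; x₃ = 1.48 − 0.2·6.84 = 0.112
Step 4: g′(0.112) = -4.104; x₄ = 0.112 − 0.2·(-4.104) = 0.9328
Step 5: g′(0.9328) = 2.4624; x₅ = 0.9328 − 0.2·2.4624 = 0.44032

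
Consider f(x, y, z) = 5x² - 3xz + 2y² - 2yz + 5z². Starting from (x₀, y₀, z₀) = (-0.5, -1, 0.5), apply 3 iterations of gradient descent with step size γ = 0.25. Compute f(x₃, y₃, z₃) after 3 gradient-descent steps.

726.74151611328125

∇f = (10x - 3z, 4y - 2z, -3x - 2y + 10z)
Step 1: at (-0.5, -1, 0.5), ∇f = (-6.5, -5, 8.5) → (-0.5, -1, 0.5) − 0.25·(-6.5, -5, 8.5) = (1.125, 0.25, -1.625)
Step 2: at (1.125, 0.25, -1.625), ∇f = (16.125, 4.25, -20.125) → (1.125, 0.25, -1.625) − 0.25·(16.125, 4.25, -20.125) = (-2.90625, -0.8125, 3.40625)
Step 3: at (-2.90625, -0.8125, 3.40625), ∇f = (-39.28125, -10.0625, 44.40625) → (-2.90625, -0.8125, 3.40625) − 0.25·(-39.28125, -10.0625, 44.40625) = (6.9140625, 1.703125, -7.6953125)
f(6.9140625, 1.703125, -7.6953125) = 726.74151611328125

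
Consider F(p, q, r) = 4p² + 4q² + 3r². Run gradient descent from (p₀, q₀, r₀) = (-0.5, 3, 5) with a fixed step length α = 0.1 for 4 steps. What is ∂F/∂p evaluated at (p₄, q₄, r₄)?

-0.0064

∇F = (8p, 8q, 6r)
(p₁, q₁, r₁) = (-0.5, 3, 5) − 0.1·(-4, 24, 30) = (-0.1, 0.6, 2)
(p₂, q₂, r₂) = (-0.1, 0.6, 2) − 0.1·(-0.8, 4.8, 12) = (-0.02, 0.12, 0.8)
(p₃, q₃, r₃) = (-0.02, 0.12, 0.8) − 0.1·(-0.16, 0.96, 4.8) = (-0.004, 0.024, 0.32)
(p₄, q₄, r₄) = (-0.004, 0.024, 0.32) − 0.1·(-0.032, 0.192, 1.92) = (-0.0008, 0.0048, 0.128)
∂F/∂p at (-0.0008, 0.0048, 0.128) = -0.0064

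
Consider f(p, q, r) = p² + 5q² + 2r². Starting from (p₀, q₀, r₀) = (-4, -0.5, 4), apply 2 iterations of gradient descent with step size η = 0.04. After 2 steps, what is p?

∇f = (2p, 10q, 4r)
(p₁, q₁, r₁) = (-4, -0.5, 4) − 0.04·(-8, -5, 16) = (-3.68, -0.3, 3.36)
(p₂, q₂, r₂) = (-3.68, -0.3, 3.36) − 0.04·(-7.36, -3, 13.44) = (-3.3856, -0.18, 2.8224)
p = -3.3856

-3.3856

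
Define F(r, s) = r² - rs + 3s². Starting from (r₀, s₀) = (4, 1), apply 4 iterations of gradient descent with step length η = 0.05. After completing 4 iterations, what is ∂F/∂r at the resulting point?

∇F = (2r - s, -r + 6s)
(r₁, s₁) = (4, 1) − 0.05·(7, 2) = (3.65, 0.9)
(r₂, s₂) = (3.65, 0.9) − 0.05·(6.4, 1.75) = (3.33, 0.8125)
(r₃, s₃) = (3.33, 0.8125) − 0.05·(5.8475, 1.545) = (3.037625, 0.73525)
(r₄, s₄) = (3.037625, 0.73525) − 0.05·(5.34, 1.373875) = (2.770625, 0.66655625)
∂F/∂r at (2.770625, 0.66655625) = 4.87469375

4.87469375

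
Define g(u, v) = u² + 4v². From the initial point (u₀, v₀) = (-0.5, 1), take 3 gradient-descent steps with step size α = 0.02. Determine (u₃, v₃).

∇g = (2u, 8v)
Step 1: at (-0.5, 1), ∇g = (-1, 8) → (-0.5, 1) − 0.02·(-1, 8) = (-0.48, 0.84)
Step 2: at (-0.48, 0.84), ∇g = (-0.96, 6.72) → (-0.48, 0.84) − 0.02·(-0.96, 6.72) = (-0.4608, 0.7056)
Step 3: at (-0.4608, 0.7056), ∇g = (-0.9216, 5.6448) → (-0.4608, 0.7056) − 0.02·(-0.9216, 5.6448) = (-0.442368, 0.592704)

(-0.442368, 0.592704)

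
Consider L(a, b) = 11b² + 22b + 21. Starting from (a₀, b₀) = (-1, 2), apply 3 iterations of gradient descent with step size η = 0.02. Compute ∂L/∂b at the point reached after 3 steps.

11.590656

∇L = (0, 22b + 22)
(a₁, b₁) = (-1, 2) − 0.02·(0, 66) = (-1, 0.68)
(a₂, b₂) = (-1, 0.68) − 0.02·(0, 36.96) = (-1, -0.0592)
(a₃, b₃) = (-1, -0.0592) − 0.02·(0, 20.6976) = (-1, -0.473152)
∂L/∂b at (-1, -0.473152) = 11.590656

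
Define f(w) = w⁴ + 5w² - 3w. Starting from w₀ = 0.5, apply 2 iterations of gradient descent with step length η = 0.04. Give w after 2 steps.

0.34976

f′(w) = 4w³ + 10w - 3
Step 1: f′(0.5) = 2.5; w₁ = 0.5 − 0.04·2.5 = 0.4
Step 2: f′(0.4) = 1.256; w₂ = 0.4 − 0.04·1.256 = 0.34976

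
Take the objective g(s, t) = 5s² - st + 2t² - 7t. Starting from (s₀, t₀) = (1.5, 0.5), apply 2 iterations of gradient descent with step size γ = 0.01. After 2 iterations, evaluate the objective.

∇g = (10s - t, -s + 4t - 7)
(s₁, t₁) = (1.5, 0.5) − 0.01·(14.5, -6.5) = (1.355, 0.565)
(s₂, t₂) = (1.355, 0.565) − 0.01·(12.985, -6.095) = (1.22515, 0.62595)
g(1.22515, 0.62595) = 3.140056775

3.140056775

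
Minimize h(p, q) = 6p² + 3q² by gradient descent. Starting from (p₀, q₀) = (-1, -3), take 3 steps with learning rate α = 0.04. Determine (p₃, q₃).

∇h = (12p, 6q)
(p₁, q₁) = (-1, -3) − 0.04·(-12, -18) = (-0.52, -2.28)
(p₂, q₂) = (-0.52, -2.28) − 0.04·(-6.24, -13.68) = (-0.2704, -1.7328)
(p₃, q₃) = (-0.2704, -1.7328) − 0.04·(-3.2448, -10.3968) = (-0.140608, -1.316928)

(-0.140608, -1.316928)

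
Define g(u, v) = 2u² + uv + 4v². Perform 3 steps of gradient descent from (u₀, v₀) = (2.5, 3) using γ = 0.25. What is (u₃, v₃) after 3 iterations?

∇g = (4u + v, u + 8v)
Step 1: at (2.5, 3), ∇g = (13, 26.5) → (2.5, 3) − 0.25·(13, 26.5) = (-0.75, -3.625)
Step 2: at (-0.75, -3.625), ∇g = (-6.625, -29.75) → (-0.75, -3.625) − 0.25·(-6.625, -29.75) = (0.90625, 3.8125)
Step 3: at (0.90625, 3.8125), ∇g = (7.4375, 31.40625) → (0.90625, 3.8125) − 0.25·(7.4375, 31.40625) = (-0.953125, -4.0390625)

(-0.953125, -4.0390625)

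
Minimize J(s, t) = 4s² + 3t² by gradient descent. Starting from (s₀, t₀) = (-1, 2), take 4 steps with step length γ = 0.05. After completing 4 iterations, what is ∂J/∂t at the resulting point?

2.8812

∇J = (8s, 6t)
Step 1: at (-1, 2), ∇J = (-8, 12) → (-1, 2) − 0.05·(-8, 12) = (-0.6, 1.4)
Step 2: at (-0.6, 1.4), ∇J = (-4.8, 8.4) → (-0.6, 1.4) − 0.05·(-4.8, 8.4) = (-0.36, 0.98)
Step 3: at (-0.36, 0.98), ∇J = (-2.88, 5.88) → (-0.36, 0.98) − 0.05·(-2.88, 5.88) = (-0.216, 0.686)
Step 4: at (-0.216, 0.686), ∇J = (-1.728, 4.116) → (-0.216, 0.686) − 0.05·(-1.728, 4.116) = (-0.1296, 0.4802)
∂J/∂t at (-0.1296, 0.4802) = 2.8812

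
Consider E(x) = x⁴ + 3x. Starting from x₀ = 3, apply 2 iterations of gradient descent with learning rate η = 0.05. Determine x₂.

0.616275

E′(x) = 4x³ + 3
Step 1: E′(3) = 111; x₁ = 3 − 0.05·111 = -2.55
Step 2: E′(-2.55) = -63.3255; x₂ = -2.55 − 0.05·(-63.3255) = 0.616275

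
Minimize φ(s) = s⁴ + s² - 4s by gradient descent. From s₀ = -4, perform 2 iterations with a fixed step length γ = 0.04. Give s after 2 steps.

-42.21191168

φ′(s) = 4s³ + 2s - 4
s₁ = -4 − 0.04·(-268) = 6.72
s₂ = 6.72 − 0.04·1223.297792 = -42.21191168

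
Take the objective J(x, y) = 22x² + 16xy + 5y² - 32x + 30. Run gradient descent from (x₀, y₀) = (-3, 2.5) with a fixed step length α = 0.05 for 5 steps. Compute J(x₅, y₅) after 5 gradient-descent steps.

9845.705913804525

∇J = (44x + 16y - 32, 16x + 10y)
Step 1: at (-3, 2.5), ∇J = (-124, -23) → (-3, 2.5) − 0.05·(-124, -23) = (3.2, 3.65)
Step 2: at (3.2, 3.65), ∇J = (167.2, 87.7) → (3.2, 3.65) − 0.05·(167.2, 87.7) = (-5.16, -0.735)
Step 3: at (-5.16, -0.735), ∇J = (-270.8, -89.91) → (-5.16, -0.735) − 0.05·(-270.8, -89.91) = (8.38, 3.7605)
Step 4: at (8.38, 3.7605), ∇J = (396.888, 171.685) → (8.38, 3.7605) − 0.05·(396.888, 171.685) = (-11.4644, -4.82375)
Step 5: at (-11.4644, -4.82375), ∇J = (-613.6136, -231.6679) → (-11.4644, -4.82375) − 0.05·(-613.6136, -231.6679) = (19.21628, 6.759645)
J(19.21628, 6.759645) = 9845.705913804525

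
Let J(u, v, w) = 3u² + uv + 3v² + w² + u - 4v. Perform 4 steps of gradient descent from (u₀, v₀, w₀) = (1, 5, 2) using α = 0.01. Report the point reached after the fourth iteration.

∇J = (6u + v + 1, u + 6v - 4, 2w)
(u₁, v₁, w₁) = (1, 5, 2) − 0.01·(12, 27, 4) = (0.88, 4.73, 1.96)
(u₂, v₂, w₂) = (0.88, 4.73, 1.96) − 0.01·(11.01, 25.26, 3.92) = (0.7699, 4.4774, 1.9208)
(u₃, v₃, w₃) = (0.7699, 4.4774, 1.9208) − 0.01·(10.0968, 23.6343, 3.8416) = (0.668932, 4.241057, 1.882384)
(u₄, v₄, w₄) = (0.668932, 4.241057, 1.882384) − 0.01·(9.254649, 22.115274, 3.764768) = (0.57638551, 4.01990426, 1.84473632)

(0.57638551, 4.01990426, 1.84473632)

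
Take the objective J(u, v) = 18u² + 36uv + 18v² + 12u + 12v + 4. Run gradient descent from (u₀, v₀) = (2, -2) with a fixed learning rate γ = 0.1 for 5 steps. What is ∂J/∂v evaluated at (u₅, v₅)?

∇J = (36u + 36v + 12, 36u + 36v + 12)
Step 1: at (2, -2), ∇J = (12, 12) → (2, -2) − 0.1·(12, 12) = (0.8, -3.2)
Step 2: at (0.8, -3.2), ∇J = (-74.4, -74.4) → (0.8, -3.2) − 0.1·(-74.4, -74.4) = (8.24, 4.24)
Step 3: at (8.24, 4.24), ∇J = (461.28, 461.28) → (8.24, 4.24) − 0.1·(461.28, 461.28) = (-37.888, -41.888)
Step 4: at (-37.888, -41.888), ∇J = (-2859.936, -2859.936) → (-37.888, -41.888) − 0.1·(-2859.936, -2859.936) = (248.1056, 244.1056)
Step 5: at (248.1056, 244.1056), ∇J = (17731.6032, 17731.6032) → (248.1056, 244.1056) − 0.1·(17731.6032, 17731.6032) = (-1525.05472, -1529.05472)
∂J/∂v at (-1525.05472, -1529.05472) = -109935.93984

-109935.93984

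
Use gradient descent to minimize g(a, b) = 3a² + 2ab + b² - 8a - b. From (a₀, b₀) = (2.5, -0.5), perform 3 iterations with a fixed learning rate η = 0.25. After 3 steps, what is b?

∇g = (6a + 2b - 8, 2a + 2b - 1)
Step 1: at (2.5, -0.5), ∇g = (6, 3) → (2.5, -0.5) − 0.25·(6, 3) = (1, -1.25)
Step 2: at (1, -1.25), ∇g = (-4.5, -1.5) → (1, -1.25) − 0.25·(-4.5, -1.5) = (2.125, -0.875)
Step 3: at (2.125, -0.875), ∇g = (3, 1.5) → (2.125, -0.875) − 0.25·(3, 1.5) = (1.375, -1.25)
b = -1.25

-1.25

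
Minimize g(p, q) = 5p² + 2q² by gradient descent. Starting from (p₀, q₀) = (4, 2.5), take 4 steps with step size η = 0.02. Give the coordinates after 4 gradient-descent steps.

(1.6384, 1.7909824)

∇g = (10p, 4q)
Step 1: at (4, 2.5), ∇g = (40, 10) → (4, 2.5) − 0.02·(40, 10) = (3.2, 2.3)
Step 2: at (3.2, 2.3), ∇g = (32, 9.2) → (3.2, 2.3) − 0.02·(32, 9.2) = (2.56, 2.116)
Step 3: at (2.56, 2.116), ∇g = (25.6, 8.464) → (2.56, 2.116) − 0.02·(25.6, 8.464) = (2.048, 1.94672)
Step 4: at (2.048, 1.94672), ∇g = (20.48, 7.78688) → (2.048, 1.94672) − 0.02·(20.48, 7.78688) = (1.6384, 1.7909824)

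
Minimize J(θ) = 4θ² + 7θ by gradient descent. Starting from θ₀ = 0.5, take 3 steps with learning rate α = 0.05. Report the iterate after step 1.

J′(θ) = 8θ + 7
θ₁ = 0.5 − 0.05·11 = -0.05

-0.05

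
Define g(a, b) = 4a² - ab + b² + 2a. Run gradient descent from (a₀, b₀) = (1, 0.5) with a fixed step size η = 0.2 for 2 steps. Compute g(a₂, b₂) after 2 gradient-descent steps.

0.696

∇g = (8a - b + 2, -a + 2b)
Step 1: at (1, 0.5), ∇g = (9.5, 0) → (1, 0.5) − 0.2·(9.5, 0) = (-0.9, 0.5)
Step 2: at (-0.9, 0.5), ∇g = (-5.7, 1.9) → (-0.9, 0.5) − 0.2·(-5.7, 1.9) = (0.24, 0.12)
g(0.24, 0.12) = 0.696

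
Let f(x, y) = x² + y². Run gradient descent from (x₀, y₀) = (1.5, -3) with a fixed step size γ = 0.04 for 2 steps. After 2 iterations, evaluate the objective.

8.0594208

∇f = (2x, 2y)
Step 1: at (1.5, -3), ∇f = (3, -6) → (1.5, -3) − 0.04·(3, -6) = (1.38, -2.76)
Step 2: at (1.38, -2.76), ∇f = (2.76, -5.52) → (1.38, -2.76) − 0.04·(2.76, -5.52) = (1.2696, -2.5392)
f(1.2696, -2.5392) = 8.0594208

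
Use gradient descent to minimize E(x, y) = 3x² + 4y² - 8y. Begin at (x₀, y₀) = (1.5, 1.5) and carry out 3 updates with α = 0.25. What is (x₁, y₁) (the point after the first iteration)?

(-0.75, 0.5)

∇E = (6x, 8y - 8)
Step 1: at (1.5, 1.5), ∇E = (9, 4) → (1.5, 1.5) − 0.25·(9, 4) = (-0.75, 0.5)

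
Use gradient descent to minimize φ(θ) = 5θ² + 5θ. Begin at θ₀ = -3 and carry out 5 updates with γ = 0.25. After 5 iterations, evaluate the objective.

φ′(θ) = 10θ + 5
θ₁ = -3 − 0.25·(-25) = 3.25
θ₂ = 3.25 − 0.25·37.5 = -6.125
θ₃ = -6.125 − 0.25·(-56.25) = 7.9375
θ₄ = 7.9375 − 0.25·84.375 = -13.15625
θ₅ = -13.15625 − 0.25·(-126.5625) = 18.484375
φ(18.484375) = 1800.782470703125

1800.782470703125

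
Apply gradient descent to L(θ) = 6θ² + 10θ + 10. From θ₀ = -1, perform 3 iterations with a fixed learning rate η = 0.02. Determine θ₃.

-0.906496

L′(θ) = 12θ + 10
Step 1: L′(-1) = -2; θ₁ = -1 − 0.02·(-2) = -0.96
Step 2: L′(-0.96) = -1.52; θ₂ = -0.96 − 0.02·(-1.52) = -0.9296
Step 3: L′(-0.9296) = -1.1552; θ₃ = -0.9296 − 0.02·(-1.1552) = -0.906496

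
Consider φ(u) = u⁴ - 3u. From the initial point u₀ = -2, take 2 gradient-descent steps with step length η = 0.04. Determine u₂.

φ′(u) = 4u³ - 3
Step 1: φ′(-2) = -35; u₁ = -2 − 0.04·(-35) = -0.6
Step 2: φ′(-0.6) = -3.864; u₂ = -0.6 − 0.04·(-3.864) = -0.44544

-0.44544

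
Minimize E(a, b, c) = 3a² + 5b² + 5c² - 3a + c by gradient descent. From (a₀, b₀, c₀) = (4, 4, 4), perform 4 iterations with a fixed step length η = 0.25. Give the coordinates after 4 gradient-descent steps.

(0.71875, 20.25, 20.65625)

∇E = (6a - 3, 10b, 10c + 1)
(a₁, b₁, c₁) = (4, 4, 4) − 0.25·(21, 40, 41) = (-1.25, -6, -6.25)
(a₂, b₂, c₂) = (-1.25, -6, -6.25) − 0.25·(-10.5, -60, -61.5) = (1.375, 9, 9.125)
(a₃, b₃, c₃) = (1.375, 9, 9.125) − 0.25·(5.25, 90, 92.25) = (0.0625, -13.5, -13.9375)
(a₄, b₄, c₄) = (0.0625, -13.5, -13.9375) − 0.25·(-2.625, -135, -138.375) = (0.71875, 20.25, 20.65625)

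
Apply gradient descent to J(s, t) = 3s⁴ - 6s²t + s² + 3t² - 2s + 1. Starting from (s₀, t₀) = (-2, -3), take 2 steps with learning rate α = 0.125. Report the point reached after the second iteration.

∇J = (12s³ - 12st + 2s - 2, -6s² + 6t)
(s₁, t₁) = (-2, -3) − 0.125·(-174, -42) = (19.75, 2.25)
(s₂, t₂) = (19.75, 2.25) − 0.125·(91949.0625, -2326.875) = (-11473.8828125, 293.109375)

(-11473.8828125, 293.109375)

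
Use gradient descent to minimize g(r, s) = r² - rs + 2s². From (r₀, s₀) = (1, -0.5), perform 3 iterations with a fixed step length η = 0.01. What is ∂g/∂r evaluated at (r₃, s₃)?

2.269023

∇g = (2r - s, -r + 4s)
Step 1: at (1, -0.5), ∇g = (2.5, -3) → (1, -0.5) − 0.01·(2.5, -3) = (0.975, -0.47)
Step 2: at (0.975, -0.47), ∇g = (2.42, -2.855) → (0.975, -0.47) − 0.01·(2.42, -2.855) = (0.9508, -0.44145)
Step 3: at (0.9508, -0.44145), ∇g = (2.34305, -2.7166) → (0.9508, -0.44145) − 0.01·(2.34305, -2.7166) = (0.9273695, -0.414284)
∂g/∂r at (0.9273695, -0.414284) = 2.269023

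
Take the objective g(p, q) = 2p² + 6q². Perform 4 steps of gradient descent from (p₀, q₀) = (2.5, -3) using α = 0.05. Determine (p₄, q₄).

(1.024, -0.0768)

∇g = (4p, 12q)
(p₁, q₁) = (2.5, -3) − 0.05·(10, -36) = (2, -1.2)
(p₂, q₂) = (2, -1.2) − 0.05·(8, -14.4) = (1.6, -0.48)
(p₃, q₃) = (1.6, -0.48) − 0.05·(6.4, -5.76) = (1.28, -0.192)
(p₄, q₄) = (1.28, -0.192) − 0.05·(5.12, -2.304) = (1.024, -0.0768)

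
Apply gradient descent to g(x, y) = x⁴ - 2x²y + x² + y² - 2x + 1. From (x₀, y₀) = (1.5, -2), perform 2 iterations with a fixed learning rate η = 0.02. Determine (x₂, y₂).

∇g = (4x³ - 4xy + 2x - 2, -2x² + 2y)
Step 1: at (1.5, -2), ∇g = (26.5, -8.5) → (1.5, -2) − 0.02·(26.5, -8.5) = (0.97, -1.83)
Step 2: at (0.97, -1.83), ∇g = (10.691092, -5.5418) → (0.97, -1.83) − 0.02·(10.691092, -5.5418) = (0.75617816, -1.719164)

(0.75617816, -1.719164)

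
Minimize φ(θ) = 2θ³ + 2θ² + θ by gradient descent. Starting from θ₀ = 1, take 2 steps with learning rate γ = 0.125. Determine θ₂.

φ′(θ) = 6θ² + 4θ + 1
θ₁ = 1 − 0.125·11 = -0.375
θ₂ = -0.375 − 0.125·0.34375 = -0.41796875

-0.41796875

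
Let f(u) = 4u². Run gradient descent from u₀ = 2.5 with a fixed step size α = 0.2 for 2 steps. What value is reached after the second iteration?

0.9

f′(u) = 8u
Step 1: f′(2.5) = 20; u₁ = 2.5 − 0.2·20 = -1.5
Step 2: f′(-1.5) = -12; u₂ = -1.5 − 0.2·(-12) = 0.9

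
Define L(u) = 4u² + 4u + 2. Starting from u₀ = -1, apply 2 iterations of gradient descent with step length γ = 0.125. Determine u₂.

-0.5

L′(u) = 8u + 4
Step 1: L′(-1) = -4; u₁ = -1 − 0.125·(-4) = -0.5
Step 2: L′(-0.5) = 0; u₂ = -0.5 − 0.125·0 = -0.5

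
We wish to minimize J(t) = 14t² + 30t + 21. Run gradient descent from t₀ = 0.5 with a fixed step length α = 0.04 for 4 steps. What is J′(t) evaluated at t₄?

J′(t) = 28t + 30
Step 1: J′(0.5) = 44; t₁ = 0.5 − 0.04·44 = -1.26
Step 2: J′(-1.26) = -5.28; t₂ = -1.26 − 0.04·(-5.28) = -1.0488
Step 3: J′(-1.0488) = 0.6336; t₃ = -1.0488 − 0.04·0.6336 = -1.074144
Step 4: J′(-1.074144) = -0.076032; t₄ = -1.074144 − 0.04·(-0.076032) = -1.07110272
J′(t) at (-1.07110272) = 0.00912384

0.00912384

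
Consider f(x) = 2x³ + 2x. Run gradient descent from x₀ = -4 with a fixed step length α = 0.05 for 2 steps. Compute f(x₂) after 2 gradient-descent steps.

f′(x) = 6x² + 2
Step 1: f′(-4) = 98; x₁ = -4 − 0.05·98 = -8.9
Step 2: f′(-8.9) = 477.26; x₂ = -8.9 − 0.05·477.26 = -32.763
f(-32.763) = -70402.062837894

-70402.062837894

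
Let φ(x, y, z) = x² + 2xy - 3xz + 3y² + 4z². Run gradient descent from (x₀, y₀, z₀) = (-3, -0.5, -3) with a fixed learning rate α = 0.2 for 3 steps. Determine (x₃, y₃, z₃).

(-3.2, 0.804, -0.312)

∇φ = (2x + 2y - 3z, 2x + 6y, -3x + 8z)
(x₁, y₁, z₁) = (-3, -0.5, -3) − 0.2·(2, -9, -15) = (-3.4, 1.3, 0)
(x₂, y₂, z₂) = (-3.4, 1.3, 0) − 0.2·(-4.2, 1, 10.2) = (-2.56, 1.1, -2.04)
(x₃, y₃, z₃) = (-2.56, 1.1, -2.04) − 0.2·(3.2, 1.48, -8.64) = (-3.2, 0.804, -0.312)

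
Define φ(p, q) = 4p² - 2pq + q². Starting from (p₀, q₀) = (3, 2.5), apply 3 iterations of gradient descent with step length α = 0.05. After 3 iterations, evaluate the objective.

5.48694925

∇φ = (8p - 2q, -2p + 2q)
(p₁, q₁) = (3, 2.5) − 0.05·(19, -1) = (2.05, 2.55)
(p₂, q₂) = (2.05, 2.55) − 0.05·(11.3, 1) = (1.485, 2.5)
(p₃, q₃) = (1.485, 2.5) − 0.05·(6.88, 2.03) = (1.141, 2.3985)
φ(1.141, 2.3985) = 5.48694925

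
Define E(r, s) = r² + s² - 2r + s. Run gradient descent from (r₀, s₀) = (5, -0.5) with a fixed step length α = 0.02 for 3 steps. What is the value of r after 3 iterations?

∇E = (2r - 2, 2s + 1)
(r₁, s₁) = (5, -0.5) − 0.02·(8, 0) = (4.84, -0.5)
(r₂, s₂) = (4.84, -0.5) − 0.02·(7.68, 0) = (4.6864, -0.5)
(r₃, s₃) = (4.6864, -0.5) − 0.02·(7.3728, 0) = (4.538944, -0.5)
r = 4.538944

4.538944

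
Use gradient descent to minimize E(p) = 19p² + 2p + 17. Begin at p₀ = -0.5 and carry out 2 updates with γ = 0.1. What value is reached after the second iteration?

E′(p) = 38p + 2
Step 1: E′(-0.5) = -17; p₁ = -0.5 − 0.1·(-17) = 1.2
Step 2: E′(1.2) = 47.6; p₂ = 1.2 − 0.1·47.6 = -3.56

-3.56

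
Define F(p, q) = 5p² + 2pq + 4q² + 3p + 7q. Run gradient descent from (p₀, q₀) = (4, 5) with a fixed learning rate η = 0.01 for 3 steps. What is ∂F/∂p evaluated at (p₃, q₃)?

∇F = (10p + 2q + 3, 2p + 8q + 7)
Step 1: at (4, 5), ∇F = (53, 55) → (4, 5) − 0.01·(53, 55) = (3.47, 4.45)
Step 2: at (3.47, 4.45), ∇F = (46.6, 49.54) → (3.47, 4.45) − 0.01·(46.6, 49.54) = (3.004, 3.9546)
Step 3: at (3.004, 3.9546), ∇F = (40.9492, 44.6448) → (3.004, 3.9546) − 0.01·(40.9492, 44.6448) = (2.594508, 3.508152)
∂F/∂p at (2.594508, 3.508152) = 35.961384

35.961384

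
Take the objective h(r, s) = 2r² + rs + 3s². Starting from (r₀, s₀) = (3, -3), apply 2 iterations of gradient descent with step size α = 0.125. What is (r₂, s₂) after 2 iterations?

(1.078125, -0.515625)

∇h = (4r + s, r + 6s)
Step 1: at (3, -3), ∇h = (9, -15) → (3, -3) − 0.125·(9, -15) = (1.875, -1.125)
Step 2: at (1.875, -1.125), ∇h = (6.375, -4.875) → (1.875, -1.125) − 0.125·(6.375, -4.875) = (1.078125, -0.515625)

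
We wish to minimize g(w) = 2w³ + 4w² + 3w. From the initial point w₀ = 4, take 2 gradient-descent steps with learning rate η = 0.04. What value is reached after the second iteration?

g′(w) = 6w² + 8w + 3
Step 1: g′(4) = 131; w₁ = 4 − 0.04·131 = -1.24
Step 2: g′(-1.24) = 2.3056; w₂ = -1.24 − 0.04·2.3056 = -1.332224

-1.332224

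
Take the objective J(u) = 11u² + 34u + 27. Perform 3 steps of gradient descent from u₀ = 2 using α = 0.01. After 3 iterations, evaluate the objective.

31.866235697344

J′(u) = 22u + 34
u₁ = 2 − 0.01·78 = 1.22
u₂ = 1.22 − 0.01·60.84 = 0.6116
u₃ = 0.6116 − 0.01·47.4552 = 0.137048
J(0.137048) = 31.866235697344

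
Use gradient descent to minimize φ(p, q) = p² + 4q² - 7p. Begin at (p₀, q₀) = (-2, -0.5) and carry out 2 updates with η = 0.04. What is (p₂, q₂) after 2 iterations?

(-1.1552, -0.2312)

∇φ = (2p - 7, 8q)
Step 1: at (-2, -0.5), ∇φ = (-11, -4) → (-2, -0.5) − 0.04·(-11, -4) = (-1.56, -0.34)
Step 2: at (-1.56, -0.34), ∇φ = (-10.12, -2.72) → (-1.56, -0.34) − 0.04·(-10.12, -2.72) = (-1.1552, -0.2312)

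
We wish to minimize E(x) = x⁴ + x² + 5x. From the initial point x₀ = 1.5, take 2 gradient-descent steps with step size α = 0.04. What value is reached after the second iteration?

E′(x) = 4x³ + 2x + 5
x₁ = 1.5 − 0.04·21.5 = 0.64
x₂ = 0.64 − 0.04·7.328576 = 0.34685696

0.34685696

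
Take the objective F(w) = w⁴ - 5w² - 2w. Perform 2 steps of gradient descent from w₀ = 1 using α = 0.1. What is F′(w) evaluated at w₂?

F′(w) = 4w³ - 10w - 2
w₁ = 1 − 0.1·(-8) = 1.8
w₂ = 1.8 − 0.1·3.328 = 1.4672
F′(w) at (1.4672) = -4.038376030208

-4.038376030208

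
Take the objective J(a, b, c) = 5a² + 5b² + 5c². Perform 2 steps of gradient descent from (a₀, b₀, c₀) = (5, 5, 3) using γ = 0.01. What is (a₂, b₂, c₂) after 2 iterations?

∇J = (10a, 10b, 10c)
Step 1: at (5, 5, 3), ∇J = (50, 50, 30) → (5, 5, 3) − 0.01·(50, 50, 30) = (4.5, 4.5, 2.7)
Step 2: at (4.5, 4.5, 2.7), ∇J = (45, 45, 27) → (4.5, 4.5, 2.7) − 0.01·(45, 45, 27) = (4.05, 4.05, 2.43)

(4.05, 4.05, 2.43)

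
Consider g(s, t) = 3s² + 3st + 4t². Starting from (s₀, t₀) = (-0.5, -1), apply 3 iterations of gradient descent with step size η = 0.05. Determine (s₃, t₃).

∇g = (6s + 3t, 3s + 8t)
(s₁, t₁) = (-0.5, -1) − 0.05·(-6, -9.5) = (-0.2, -0.525)
(s₂, t₂) = (-0.2, -0.525) − 0.05·(-2.775, -4.8) = (-0.06125, -0.285)
(s₃, t₃) = (-0.06125, -0.285) − 0.05·(-1.2225, -2.46375) = (-0.000125, -0.1618125)

(-0.000125, -0.1618125)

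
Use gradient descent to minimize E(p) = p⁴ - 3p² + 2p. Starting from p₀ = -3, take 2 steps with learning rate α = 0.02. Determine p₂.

-1.27627008

E′(p) = 4p³ - 6p + 2
p₁ = -3 − 0.02·(-88) = -1.24
p₂ = -1.24 − 0.02·1.813504 = -1.27627008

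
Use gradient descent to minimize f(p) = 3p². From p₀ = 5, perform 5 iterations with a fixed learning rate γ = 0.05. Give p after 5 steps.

0.84035

f′(p) = 6p
Step 1: f′(5) = 30; p₁ = 5 − 0.05·30 = 3.5
Step 2: f′(3.5) = 21; p₂ = 3.5 − 0.05·21 = 2.45
Step 3: f′(2.45) = 14.7; p₃ = 2.45 − 0.05·14.7 = 1.715
Step 4: f′(1.715) = 10.29; p₄ = 1.715 − 0.05·10.29 = 1.2005
Step 5: f′(1.2005) = 7.203; p₅ = 1.2005 − 0.05·7.203 = 0.84035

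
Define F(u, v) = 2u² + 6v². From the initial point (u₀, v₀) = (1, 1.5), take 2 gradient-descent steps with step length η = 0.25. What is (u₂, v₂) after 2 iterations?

(0, 6)

∇F = (4u, 12v)
(u₁, v₁) = (1, 1.5) − 0.25·(4, 18) = (0, -3)
(u₂, v₂) = (0, -3) − 0.25·(0, -36) = (0, 6)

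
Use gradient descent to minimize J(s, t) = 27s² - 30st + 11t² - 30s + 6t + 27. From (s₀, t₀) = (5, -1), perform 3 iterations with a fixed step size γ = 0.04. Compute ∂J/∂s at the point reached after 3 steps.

-1806.83328

∇J = (54s - 30t - 30, -30s + 22t + 6)
(s₁, t₁) = (5, -1) − 0.04·(270, -166) = (-5.8, 5.64)
(s₂, t₂) = (-5.8, 5.64) − 0.04·(-512.4, 304.08) = (14.696, -6.5232)
(s₃, t₃) = (14.696, -6.5232) − 0.04·(959.28, -578.3904) = (-23.6752, 16.612416)
∂J/∂s at (-23.6752, 16.612416) = -1806.83328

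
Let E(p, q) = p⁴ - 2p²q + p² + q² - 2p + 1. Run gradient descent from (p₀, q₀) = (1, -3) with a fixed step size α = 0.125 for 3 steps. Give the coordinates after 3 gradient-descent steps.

(-0.125, -0.6875)

∇E = (4p³ - 4pq + 2p - 2, -2p² + 2q)
(p₁, q₁) = (1, -3) − 0.125·(16, -8) = (-1, -2)
(p₂, q₂) = (-1, -2) − 0.125·(-16, -6) = (1, -1.25)
(p₃, q₃) = (1, -1.25) − 0.125·(9, -4.5) = (-0.125, -0.6875)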